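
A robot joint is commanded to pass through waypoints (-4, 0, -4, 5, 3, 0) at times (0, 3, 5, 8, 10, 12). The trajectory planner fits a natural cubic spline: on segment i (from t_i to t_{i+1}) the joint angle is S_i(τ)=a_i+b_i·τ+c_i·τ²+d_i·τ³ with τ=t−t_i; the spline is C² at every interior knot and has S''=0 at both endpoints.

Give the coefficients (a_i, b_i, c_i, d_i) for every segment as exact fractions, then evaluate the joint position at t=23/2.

  seg 0: a=-4 b=3081/1096 c=0 d=-4859/29592
  seg 1: a=0 b=-889/548 c=-4859/3288 d=2119/3288
  seg 2: a=-4 b=329/1644 c=7855/3288 d=-14359/29592
  seg 3: a=5 b=4711/3288 c=-271/137 d=5009/13152
  seg 4: a=3 b=-3139/1644 c=673/2192 d=-673/13152
S(23/2) = 22939/35072

Δ: Δ0=4/3, Δ1=-2, Δ2=3, Δ3=-1, Δ4=-3/2
row 1: diag=10, rhs=-20; c'=1/5, d'=-2
row 2: denom=10−2·1/5=48/5; d'=(30−2·-2)/(48/5)=85/24
row 3: denom=10−3·5/16=145/16; d'=(-24−3·85/24)/(145/16)=-554/145
row 4: denom=8−2·32/145=1096/145; d'=(-3−2·-554/145)/(1096/145)=673/1096
back: M4=673/1096
back: M3=-554/145−32/145·673/1096=-542/137
back: M2=85/24−5/16·-542/137=7855/1644
back: M1=-2−1/5·7855/1644=-4859/1644
M: M0=0, M1=-4859/1644, M2=7855/1644, M3=-542/137, M4=673/1096, M5=0
seg 0: a=-4, c=M0/2=0, d=(M1−M0)/(6·3)=-4859/29592, b=Δ0−h0·(2M0+M1)/6=3081/1096
seg 1: a=0, c=M1/2=-4859/3288, d=(M2−M1)/(6·2)=2119/3288, b=Δ1−h1·(2M1+M2)/6=-889/548
seg 2: a=-4, c=M2/2=7855/3288, d=(M3−M2)/(6·3)=-14359/29592, b=Δ2−h2·(2M2+M3)/6=329/1644
seg 3: a=5, c=M3/2=-271/137, d=(M4−M3)/(6·2)=5009/13152, b=Δ3−h3·(2M3+M4)/6=4711/3288
seg 4: a=3, c=M4/2=673/2192, d=(M5−M4)/(6·2)=-673/13152, b=Δ4−h4·(2M4+M5)/6=-3139/1644
t_q=23/2 → seg 4, τ=3/2; S=3+-3139/1644·τ+673/2192·τ²+-673/13152·τ³=22939/35072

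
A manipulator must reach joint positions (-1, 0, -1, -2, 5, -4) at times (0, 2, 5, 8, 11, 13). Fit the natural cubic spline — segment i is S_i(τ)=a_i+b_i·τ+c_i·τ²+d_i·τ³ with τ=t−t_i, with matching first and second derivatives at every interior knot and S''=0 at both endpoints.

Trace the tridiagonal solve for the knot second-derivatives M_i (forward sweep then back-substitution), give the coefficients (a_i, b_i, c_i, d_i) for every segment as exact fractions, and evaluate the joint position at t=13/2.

Δ: Δ0=1/2, Δ1=-1/3, Δ2=-1/3, Δ3=7/3, Δ4=-9/2
row 1: diag=10, rhs=-5; c'=3/10, d'=-1/2
row 2: denom=12−3·3/10=111/10; d'=(0−3·-1/2)/(111/10)=5/37
row 3: denom=12−3·10/37=414/37; d'=(16−3·5/37)/(414/37)=577/414
row 4: denom=10−3·37/138=423/46; d'=(-41−3·577/414)/(423/46)=-6235/1269
back: M4=-6235/1269
back: M3=577/414−37/138·-6235/1269=10321/3807
back: M2=5/37−10/37·10321/3807=-2275/3807
back: M1=-1/2−3/10·-2275/3807=-407/1269
M: M0=0, M1=-407/1269, M2=-2275/3807, M3=10321/3807, M4=-6235/1269, M5=0
seg 0: a=-1, c=M0/2=0, d=(M1−M0)/(6·2)=-407/15228, b=Δ0−h0·(2M0+M1)/6=4621/7614
seg 1: a=0, c=M1/2=-407/2538, d=(M2−M1)/(6·3)=-527/34263, b=Δ1−h1·(2M1+M2)/6=2179/7614
seg 2: a=-1, c=M2/2=-2275/7614, d=(M3−M2)/(6·3)=134/729, b=Δ2−h2·(2M2+M3)/6=-8309/7614
seg 3: a=-2, c=M3/2=10321/7614, d=(M4−M3)/(6·3)=-14513/34263, b=Δ3−h3·(2M3+M4)/6=15829/7614
seg 4: a=5, c=M4/2=-6235/2538, d=(M5−M4)/(6·2)=6235/15228, b=Δ4−h4·(2M4+M5)/6=-9323/7614
t_q=13/2 → seg 2, τ=3/2; S=-1+-8309/7614·τ+-2275/7614·τ²+134/729·τ³=-1011/376

  seg 0: a=-1 b=4621/7614 c=0 d=-407/15228
  seg 1: a=0 b=2179/7614 c=-407/2538 d=-527/34263
  seg 2: a=-1 b=-8309/7614 c=-2275/7614 d=134/729
  seg 3: a=-2 b=15829/7614 c=10321/7614 d=-14513/34263
  seg 4: a=5 b=-9323/7614 c=-6235/2538 d=6235/15228
S(13/2) = -1011/376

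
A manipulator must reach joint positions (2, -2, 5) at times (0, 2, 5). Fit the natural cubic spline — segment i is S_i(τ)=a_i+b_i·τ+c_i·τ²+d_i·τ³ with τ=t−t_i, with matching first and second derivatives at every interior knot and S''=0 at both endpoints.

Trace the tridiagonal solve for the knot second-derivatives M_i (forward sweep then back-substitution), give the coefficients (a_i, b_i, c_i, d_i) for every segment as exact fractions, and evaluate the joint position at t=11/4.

Δ: Δ0=-2, Δ1=7/3
row 1: diag=10, rhs=26; c'=3/10, d'=13/5
back: M1=13/5
M: M0=0, M1=13/5, M2=0
seg 0: a=2, c=M0/2=0, d=(M1−M0)/(6·2)=13/60, b=Δ0−h0·(2M0+M1)/6=-43/15
seg 1: a=-2, c=M1/2=13/10, d=(M2−M1)/(6·3)=-13/90, b=Δ1−h1·(2M1+M2)/6=-4/15
t_q=11/4 → seg 1, τ=3/4; S=-2+-4/15·τ+13/10·τ²+-13/90·τ³=-979/640

  seg 0: a=2 b=-43/15 c=0 d=13/60
  seg 1: a=-2 b=-4/15 c=13/10 d=-13/90
S(11/4) = -979/640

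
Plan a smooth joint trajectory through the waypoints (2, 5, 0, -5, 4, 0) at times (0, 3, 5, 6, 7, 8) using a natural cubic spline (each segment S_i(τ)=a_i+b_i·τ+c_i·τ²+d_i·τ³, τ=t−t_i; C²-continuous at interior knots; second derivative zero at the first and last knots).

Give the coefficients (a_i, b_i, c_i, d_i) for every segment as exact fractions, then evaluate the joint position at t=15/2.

  seg 0: a=2 b=133/100 c=0 d=-11/300
  seg 1: a=5 b=17/50 c=-33/100 d=-109/200
  seg 2: a=0 b=-188/25 c=-18/5 d=153/25
  seg 3: a=-5 b=91/25 c=369/25 d=-47/5
  seg 4: a=4 b=124/25 c=-336/25 d=112/25
S(15/2) = 92/25

Δ: Δ0=1, Δ1=-5/2, Δ2=-5, Δ3=9, Δ4=-4
row 1: diag=10, rhs=-21; c'=1/5, d'=-21/10
row 2: denom=6−2·1/5=28/5; d'=(-15−2·-21/10)/(28/5)=-27/14
row 3: denom=4−1·5/28=107/28; d'=(84−1·-27/14)/(107/28)=2406/107
row 4: denom=4−1·28/107=400/107; d'=(-78−1·2406/107)/(400/107)=-672/25
back: M4=-672/25
back: M3=2406/107−28/107·-672/25=738/25
back: M2=-27/14−5/28·738/25=-36/5
back: M1=-21/10−1/5·-36/5=-33/50
M: M0=0, M1=-33/50, M2=-36/5, M3=738/25, M4=-672/25, M5=0
seg 0: a=2, c=M0/2=0, d=(M1−M0)/(6·3)=-11/300, b=Δ0−h0·(2M0+M1)/6=133/100
seg 1: a=5, c=M1/2=-33/100, d=(M2−M1)/(6·2)=-109/200, b=Δ1−h1·(2M1+M2)/6=17/50
seg 2: a=0, c=M2/2=-18/5, d=(M3−M2)/(6·1)=153/25, b=Δ2−h2·(2M2+M3)/6=-188/25
seg 3: a=-5, c=M3/2=369/25, d=(M4−M3)/(6·1)=-47/5, b=Δ3−h3·(2M3+M4)/6=91/25
seg 4: a=4, c=M4/2=-336/25, d=(M5−M4)/(6·1)=112/25, b=Δ4−h4·(2M4+M5)/6=124/25
t_q=15/2 → seg 4, τ=1/2; S=4+124/25·τ+-336/25·τ²+112/25·τ³=92/25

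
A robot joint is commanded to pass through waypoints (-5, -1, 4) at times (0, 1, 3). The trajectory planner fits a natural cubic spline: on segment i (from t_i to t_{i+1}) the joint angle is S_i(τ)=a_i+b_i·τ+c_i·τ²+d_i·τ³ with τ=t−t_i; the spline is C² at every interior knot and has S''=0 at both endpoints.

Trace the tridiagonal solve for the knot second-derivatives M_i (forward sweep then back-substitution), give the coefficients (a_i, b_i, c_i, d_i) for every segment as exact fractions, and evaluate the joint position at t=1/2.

  seg 0: a=-5 b=17/4 c=0 d=-1/4
  seg 1: a=-1 b=7/2 c=-3/4 d=1/8
S(1/2) = -93/32

Δ: Δ0=4, Δ1=5/2
row 1: diag=6, rhs=-9; c'=1/3, d'=-3/2
back: M1=-3/2
M: M0=0, M1=-3/2, M2=0
seg 0: a=-5, c=M0/2=0, d=(M1−M0)/(6·1)=-1/4, b=Δ0−h0·(2M0+M1)/6=17/4
seg 1: a=-1, c=M1/2=-3/4, d=(M2−M1)/(6·2)=1/8, b=Δ1−h1·(2M1+M2)/6=7/2
t_q=1/2 → seg 0, τ=1/2; S=-5+17/4·τ+0·τ²+-1/4·τ³=-93/32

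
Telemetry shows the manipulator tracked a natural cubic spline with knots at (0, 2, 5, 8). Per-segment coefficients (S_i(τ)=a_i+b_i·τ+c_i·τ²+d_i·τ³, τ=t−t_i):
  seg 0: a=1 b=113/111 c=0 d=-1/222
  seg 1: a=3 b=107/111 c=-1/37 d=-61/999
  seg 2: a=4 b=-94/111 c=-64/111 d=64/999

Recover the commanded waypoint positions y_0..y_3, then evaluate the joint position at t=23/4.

y_0 = S_0(0) = a_0 = 1
y_1 = S_1(0) = a_1 = 3
y_2 = S_2(0) = a_2 = 4
y_3 = S_2(3) = -2
t_q=23/4 is in segment 2 (τ=3/4); S_2(τ)=227/74

y_0=1 y_1=3 y_2=4 y_3=-2
S(23/4) = 227/74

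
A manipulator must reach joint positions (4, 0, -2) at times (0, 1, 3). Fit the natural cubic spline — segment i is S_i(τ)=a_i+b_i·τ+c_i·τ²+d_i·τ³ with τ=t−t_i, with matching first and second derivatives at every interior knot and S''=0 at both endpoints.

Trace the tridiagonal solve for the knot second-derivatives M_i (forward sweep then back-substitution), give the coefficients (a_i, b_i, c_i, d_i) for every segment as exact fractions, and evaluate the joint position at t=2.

  seg 0: a=4 b=-9/2 c=0 d=1/2
  seg 1: a=0 b=-3 c=3/2 d=-1/4
S(2) = -7/4

Δ: Δ0=-4, Δ1=-1
row 1: diag=6, rhs=18; c'=1/3, d'=3
back: M1=3
M: M0=0, M1=3, M2=0
seg 0: a=4, c=M0/2=0, d=(M1−M0)/(6·1)=1/2, b=Δ0−h0·(2M0+M1)/6=-9/2
seg 1: a=0, c=M1/2=3/2, d=(M2−M1)/(6·2)=-1/4, b=Δ1−h1·(2M1+M2)/6=-3
t_q=2 → seg 1, τ=1; S=0+-3·τ+3/2·τ²+-1/4·τ³=-7/4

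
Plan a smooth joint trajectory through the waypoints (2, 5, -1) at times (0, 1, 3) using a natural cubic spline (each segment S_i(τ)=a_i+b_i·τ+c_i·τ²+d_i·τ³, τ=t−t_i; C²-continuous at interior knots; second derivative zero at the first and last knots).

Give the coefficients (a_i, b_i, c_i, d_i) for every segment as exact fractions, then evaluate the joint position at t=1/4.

Δ: Δ0=3, Δ1=-3
row 1: diag=6, rhs=-36; c'=1/3, d'=-6
back: M1=-6
M: M0=0, M1=-6, M2=0
seg 0: a=2, c=M0/2=0, d=(M1−M0)/(6·1)=-1, b=Δ0−h0·(2M0+M1)/6=4
seg 1: a=5, c=M1/2=-3, d=(M2−M1)/(6·2)=1/2, b=Δ1−h1·(2M1+M2)/6=1
t_q=1/4 → seg 0, τ=1/4; S=2+4·τ+0·τ²+-1·τ³=191/64

  seg 0: a=2 b=4 c=0 d=-1
  seg 1: a=5 b=1 c=-3 d=1/2
S(1/4) = 191/64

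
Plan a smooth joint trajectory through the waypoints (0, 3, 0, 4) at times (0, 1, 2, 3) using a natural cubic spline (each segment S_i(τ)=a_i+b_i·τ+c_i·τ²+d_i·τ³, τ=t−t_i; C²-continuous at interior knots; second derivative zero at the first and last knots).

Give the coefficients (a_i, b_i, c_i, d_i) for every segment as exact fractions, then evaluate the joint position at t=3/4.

Δ: Δ0=3, Δ1=-3, Δ2=4
row 1: diag=4, rhs=-36; c'=1/4, d'=-9
row 2: denom=4−1·1/4=15/4; d'=(42−1·-9)/(15/4)=68/5
back: M2=68/5
back: M1=-9−1/4·68/5=-62/5
M: M0=0, M1=-62/5, M2=68/5, M3=0
seg 0: a=0, c=M0/2=0, d=(M1−M0)/(6·1)=-31/15, b=Δ0−h0·(2M0+M1)/6=76/15
seg 1: a=3, c=M1/2=-31/5, d=(M2−M1)/(6·1)=13/3, b=Δ1−h1·(2M1+M2)/6=-17/15
seg 2: a=0, c=M2/2=34/5, d=(M3−M2)/(6·1)=-34/15, b=Δ2−h2·(2M2+M3)/6=-8/15
t_q=3/4 → seg 0, τ=3/4; S=0+76/15·τ+0·τ²+-31/15·τ³=937/320

  seg 0: a=0 b=76/15 c=0 d=-31/15
  seg 1: a=3 b=-17/15 c=-31/5 d=13/3
  seg 2: a=0 b=-8/15 c=34/5 d=-34/15
S(3/4) = 937/320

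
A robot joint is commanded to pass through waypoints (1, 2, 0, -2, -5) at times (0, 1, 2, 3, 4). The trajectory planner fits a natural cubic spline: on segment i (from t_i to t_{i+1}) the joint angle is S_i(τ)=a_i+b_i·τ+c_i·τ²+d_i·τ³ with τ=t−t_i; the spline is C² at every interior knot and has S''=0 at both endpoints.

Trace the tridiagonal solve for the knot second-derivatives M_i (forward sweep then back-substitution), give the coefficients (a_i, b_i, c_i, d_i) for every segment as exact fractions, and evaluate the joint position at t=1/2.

Δ: Δ0=1, Δ1=-2, Δ2=-2, Δ3=-3
row 1: diag=4, rhs=-18; c'=1/4, d'=-9/2
row 2: denom=4−1·1/4=15/4; d'=(0−1·-9/2)/(15/4)=6/5
row 3: denom=4−1·4/15=56/15; d'=(-6−1·6/5)/(56/15)=-27/14
back: M3=-27/14
back: M2=6/5−4/15·-27/14=12/7
back: M1=-9/2−1/4·12/7=-69/14
M: M0=0, M1=-69/14, M2=12/7, M3=-27/14, M4=0
seg 0: a=1, c=M0/2=0, d=(M1−M0)/(6·1)=-23/28, b=Δ0−h0·(2M0+M1)/6=51/28
seg 1: a=2, c=M1/2=-69/28, d=(M2−M1)/(6·1)=31/28, b=Δ1−h1·(2M1+M2)/6=-9/14
seg 2: a=0, c=M2/2=6/7, d=(M3−M2)/(6·1)=-17/28, b=Δ2−h2·(2M2+M3)/6=-9/4
seg 3: a=-2, c=M3/2=-27/28, d=(M4−M3)/(6·1)=9/28, b=Δ3−h3·(2M3+M4)/6=-33/14
t_q=1/2 → seg 0, τ=1/2; S=1+51/28·τ+0·τ²+-23/28·τ³=405/224

  seg 0: a=1 b=51/28 c=0 d=-23/28
  seg 1: a=2 b=-9/14 c=-69/28 d=31/28
  seg 2: a=0 b=-9/4 c=6/7 d=-17/28
  seg 3: a=-2 b=-33/14 c=-27/28 d=9/28
S(1/2) = 405/224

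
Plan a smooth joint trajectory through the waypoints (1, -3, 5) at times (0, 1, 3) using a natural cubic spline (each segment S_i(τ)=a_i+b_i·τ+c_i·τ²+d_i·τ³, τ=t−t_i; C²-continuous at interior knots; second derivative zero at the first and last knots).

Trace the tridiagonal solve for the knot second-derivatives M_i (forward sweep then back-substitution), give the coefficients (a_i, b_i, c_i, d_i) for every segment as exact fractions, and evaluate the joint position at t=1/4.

  seg 0: a=1 b=-16/3 c=0 d=4/3
  seg 1: a=-3 b=-4/3 c=4 d=-2/3
S(1/4) = -5/16

Δ: Δ0=-4, Δ1=4
row 1: diag=6, rhs=48; c'=1/3, d'=8
back: M1=8
M: M0=0, M1=8, M2=0
seg 0: a=1, c=M0/2=0, d=(M1−M0)/(6·1)=4/3, b=Δ0−h0·(2M0+M1)/6=-16/3
seg 1: a=-3, c=M1/2=4, d=(M2−M1)/(6·2)=-2/3, b=Δ1−h1·(2M1+M2)/6=-4/3
t_q=1/4 → seg 0, τ=1/4; S=1+-16/3·τ+0·τ²+4/3·τ³=-5/16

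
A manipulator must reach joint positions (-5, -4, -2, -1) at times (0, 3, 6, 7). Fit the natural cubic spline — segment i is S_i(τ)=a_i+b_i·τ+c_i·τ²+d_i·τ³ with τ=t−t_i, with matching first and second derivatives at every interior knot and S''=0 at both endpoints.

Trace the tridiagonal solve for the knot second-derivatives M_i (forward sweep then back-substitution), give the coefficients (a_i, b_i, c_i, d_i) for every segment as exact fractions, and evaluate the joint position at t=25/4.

  seg 0: a=-5 b=8/29 c=0 d=5/783
  seg 1: a=-4 b=13/29 c=5/87 d=4/783
  seg 2: a=-2 b=27/29 c=3/29 d=-1/29
S(25/4) = -3269/1856

Δ: Δ0=1/3, Δ1=2/3, Δ2=1
row 1: diag=12, rhs=2; c'=1/4, d'=1/6
row 2: denom=8−3·1/4=29/4; d'=(2−3·1/6)/(29/4)=6/29
back: M2=6/29
back: M1=1/6−1/4·6/29=10/87
M: M0=0, M1=10/87, M2=6/29, M3=0
seg 0: a=-5, c=M0/2=0, d=(M1−M0)/(6·3)=5/783, b=Δ0−h0·(2M0+M1)/6=8/29
seg 1: a=-4, c=M1/2=5/87, d=(M2−M1)/(6·3)=4/783, b=Δ1−h1·(2M1+M2)/6=13/29
seg 2: a=-2, c=M2/2=3/29, d=(M3−M2)/(6·1)=-1/29, b=Δ2−h2·(2M2+M3)/6=27/29
t_q=25/4 → seg 2, τ=1/4; S=-2+27/29·τ+3/29·τ²+-1/29·τ³=-3269/1856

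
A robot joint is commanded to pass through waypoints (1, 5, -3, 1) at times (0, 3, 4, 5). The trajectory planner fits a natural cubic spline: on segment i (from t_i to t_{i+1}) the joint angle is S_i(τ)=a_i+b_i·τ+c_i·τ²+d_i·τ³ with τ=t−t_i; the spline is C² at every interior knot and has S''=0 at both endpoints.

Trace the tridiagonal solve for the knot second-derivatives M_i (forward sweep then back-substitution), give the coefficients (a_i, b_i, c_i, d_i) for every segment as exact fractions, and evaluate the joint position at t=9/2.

  seg 0: a=1 b=568/93 c=0 d=-148/279
  seg 1: a=5 b=-764/93 c=-148/31 d=464/93
  seg 2: a=-3 b=-260/93 c=316/31 d=-316/93
S(9/2) = -141/62

Δ: Δ0=4/3, Δ1=-8, Δ2=4
row 1: diag=8, rhs=-56; c'=1/8, d'=-7
row 2: denom=4−1·1/8=31/8; d'=(72−1·-7)/(31/8)=632/31
back: M2=632/31
back: M1=-7−1/8·632/31=-296/31
M: M0=0, M1=-296/31, M2=632/31, M3=0
seg 0: a=1, c=M0/2=0, d=(M1−M0)/(6·3)=-148/279, b=Δ0−h0·(2M0+M1)/6=568/93
seg 1: a=5, c=M1/2=-148/31, d=(M2−M1)/(6·1)=464/93, b=Δ1−h1·(2M1+M2)/6=-764/93
seg 2: a=-3, c=M2/2=316/31, d=(M3−M2)/(6·1)=-316/93, b=Δ2−h2·(2M2+M3)/6=-260/93
t_q=9/2 → seg 2, τ=1/2; S=-3+-260/93·τ+316/31·τ²+-316/93·τ³=-141/62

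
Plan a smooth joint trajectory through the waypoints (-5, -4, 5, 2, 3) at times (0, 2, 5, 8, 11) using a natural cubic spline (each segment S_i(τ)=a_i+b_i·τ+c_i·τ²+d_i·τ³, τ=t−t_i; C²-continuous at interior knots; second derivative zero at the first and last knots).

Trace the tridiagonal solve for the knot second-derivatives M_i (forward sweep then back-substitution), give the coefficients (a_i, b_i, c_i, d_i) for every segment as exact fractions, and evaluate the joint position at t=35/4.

Δ: Δ0=1/2, Δ1=3, Δ2=-1, Δ3=1/3
row 1: diag=10, rhs=15; c'=3/10, d'=3/2
row 2: denom=12−3·3/10=111/10; d'=(-24−3·3/2)/(111/10)=-95/37
row 3: denom=12−3·10/37=414/37; d'=(8−3·-95/37)/(414/37)=581/414
back: M3=581/414
back: M2=-95/37−10/37·581/414=-610/207
back: M1=3/2−3/10·-610/207=329/138
M: M0=0, M1=329/138, M2=-610/207, M3=581/414, M4=0
seg 0: a=-5, c=M0/2=0, d=(M1−M0)/(6·2)=329/1656, b=Δ0−h0·(2M0+M1)/6=-61/207
seg 1: a=-4, c=M1/2=329/276, d=(M2−M1)/(6·3)=-2207/7452, b=Δ1−h1·(2M1+M2)/6=865/414
seg 2: a=5, c=M2/2=-305/207, d=(M3−M2)/(6·3)=1801/7452, b=Δ2−h2·(2M2+M3)/6=1031/828
seg 3: a=2, c=M3/2=581/828, d=(M4−M3)/(6·3)=-581/7452, b=Δ3−h3·(2M3+M4)/6=-443/414
t_q=35/4 → seg 3, τ=3/4; S=2+-443/414·τ+581/828·τ²+-581/7452·τ³=9181/5888

  seg 0: a=-5 b=-61/207 c=0 d=329/1656
  seg 1: a=-4 b=865/414 c=329/276 d=-2207/7452
  seg 2: a=5 b=1031/828 c=-305/207 d=1801/7452
  seg 3: a=2 b=-443/414 c=581/828 d=-581/7452
S(35/4) = 9181/5888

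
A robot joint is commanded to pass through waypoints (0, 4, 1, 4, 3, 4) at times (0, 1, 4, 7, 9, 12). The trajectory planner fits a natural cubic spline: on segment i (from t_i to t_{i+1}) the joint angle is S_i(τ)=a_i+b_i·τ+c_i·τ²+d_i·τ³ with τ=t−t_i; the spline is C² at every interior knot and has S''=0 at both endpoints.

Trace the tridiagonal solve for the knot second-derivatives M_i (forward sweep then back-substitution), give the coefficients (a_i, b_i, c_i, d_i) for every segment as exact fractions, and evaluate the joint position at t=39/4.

Δ: Δ0=4, Δ1=-1, Δ2=1, Δ3=-1/2, Δ4=1/3
row 1: diag=8, rhs=-30; c'=3/8, d'=-15/4
row 2: denom=12−3·3/8=87/8; d'=(12−3·-15/4)/(87/8)=62/29
row 3: denom=10−3·8/29=266/29; d'=(-9−3·62/29)/(266/29)=-447/266
row 4: denom=10−2·29/133=1272/133; d'=(5−2·-447/266)/(1272/133)=139/159
back: M4=139/159
back: M3=-447/266−29/133·139/159=-595/318
back: M2=62/29−8/29·-595/318=422/159
back: M1=-15/4−3/8·422/159=-503/106
M: M0=0, M1=-503/106, M2=422/159, M3=-595/318, M4=139/159, M5=0
seg 0: a=0, c=M0/2=0, d=(M1−M0)/(6·1)=-503/636, b=Δ0−h0·(2M0+M1)/6=3047/636
seg 1: a=4, c=M1/2=-503/212, d=(M2−M1)/(6·3)=2353/5724, b=Δ1−h1·(2M1+M2)/6=769/318
seg 2: a=1, c=M2/2=211/159, d=(M3−M2)/(6·3)=-1439/5724, b=Δ2−h2·(2M2+M3)/6=-457/636
seg 3: a=4, c=M3/2=-595/636, d=(M4−M3)/(6·2)=97/424, b=Δ3−h3·(2M3+M4)/6=145/318
seg 4: a=3, c=M4/2=139/318, d=(M5−M4)/(6·3)=-139/2862, b=Δ4−h4·(2M4+M5)/6=-86/159
t_q=39/4 → seg 4, τ=3/4; S=3+-86/159·τ+139/318·τ²+-139/2862·τ³=19129/6784

  seg 0: a=0 b=3047/636 c=0 d=-503/636
  seg 1: a=4 b=769/318 c=-503/212 d=2353/5724
  seg 2: a=1 b=-457/636 c=211/159 d=-1439/5724
  seg 3: a=4 b=145/318 c=-595/636 d=97/424
  seg 4: a=3 b=-86/159 c=139/318 d=-139/2862
S(39/4) = 19129/6784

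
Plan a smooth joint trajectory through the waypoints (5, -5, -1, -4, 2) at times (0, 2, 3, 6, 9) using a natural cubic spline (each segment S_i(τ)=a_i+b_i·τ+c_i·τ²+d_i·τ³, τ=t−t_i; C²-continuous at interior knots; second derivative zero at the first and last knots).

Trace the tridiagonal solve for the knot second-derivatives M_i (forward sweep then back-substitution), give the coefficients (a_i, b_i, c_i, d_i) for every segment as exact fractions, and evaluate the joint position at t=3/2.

  seg 0: a=5 b=-709/85 c=0 d=71/85
  seg 1: a=-5 b=143/85 c=426/85 d=-229/85
  seg 2: a=-1 b=308/85 c=-261/85 d=26/51
  seg 3: a=-4 b=-88/85 c=129/85 d=-43/255
S(3/2) = -3191/680

Δ: Δ0=-5, Δ1=4, Δ2=-1, Δ3=2
row 1: diag=6, rhs=54; c'=1/6, d'=9
row 2: denom=8−1·1/6=47/6; d'=(-30−1·9)/(47/6)=-234/47
row 3: denom=12−3·18/47=510/47; d'=(18−3·-234/47)/(510/47)=258/85
back: M3=258/85
back: M2=-234/47−18/47·258/85=-522/85
back: M1=9−1/6·-522/85=852/85
M: M0=0, M1=852/85, M2=-522/85, M3=258/85, M4=0
seg 0: a=5, c=M0/2=0, d=(M1−M0)/(6·2)=71/85, b=Δ0−h0·(2M0+M1)/6=-709/85
seg 1: a=-5, c=M1/2=426/85, d=(M2−M1)/(6·1)=-229/85, b=Δ1−h1·(2M1+M2)/6=143/85
seg 2: a=-1, c=M2/2=-261/85, d=(M3−M2)/(6·3)=26/51, b=Δ2−h2·(2M2+M3)/6=308/85
seg 3: a=-4, c=M3/2=129/85, d=(M4−M3)/(6·3)=-43/255, b=Δ3−h3·(2M3+M4)/6=-88/85
t_q=3/2 → seg 0, τ=3/2; S=5+-709/85·τ+0·τ²+71/85·τ³=-3191/680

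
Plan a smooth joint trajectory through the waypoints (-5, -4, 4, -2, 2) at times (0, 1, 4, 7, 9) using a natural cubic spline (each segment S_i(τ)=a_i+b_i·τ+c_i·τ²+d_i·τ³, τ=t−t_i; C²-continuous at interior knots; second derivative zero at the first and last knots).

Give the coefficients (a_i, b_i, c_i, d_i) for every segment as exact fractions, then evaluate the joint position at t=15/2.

  seg 0: a=-5 b=23/42 c=0 d=19/42
  seg 1: a=-4 b=40/21 c=19/14 d=-139/378
  seg 2: a=4 b=5/42 c=-41/21 d=157/378
  seg 3: a=-2 b=-8/21 c=25/14 d=-25/84
S(15/2) = -57/32

Δ: Δ0=1, Δ1=8/3, Δ2=-2, Δ3=2
row 1: diag=8, rhs=10; c'=3/8, d'=5/4
row 2: denom=12−3·3/8=87/8; d'=(-28−3·5/4)/(87/8)=-254/87
row 3: denom=10−3·8/29=266/29; d'=(24−3·-254/87)/(266/29)=25/7
back: M3=25/7
back: M2=-254/87−8/29·25/7=-82/21
back: M1=5/4−3/8·-82/21=19/7
M: M0=0, M1=19/7, M2=-82/21, M3=25/7, M4=0
seg 0: a=-5, c=M0/2=0, d=(M1−M0)/(6·1)=19/42, b=Δ0−h0·(2M0+M1)/6=23/42
seg 1: a=-4, c=M1/2=19/14, d=(M2−M1)/(6·3)=-139/378, b=Δ1−h1·(2M1+M2)/6=40/21
seg 2: a=4, c=M2/2=-41/21, d=(M3−M2)/(6·3)=157/378, b=Δ2−h2·(2M2+M3)/6=5/42
seg 3: a=-2, c=M3/2=25/14, d=(M4−M3)/(6·2)=-25/84, b=Δ3−h3·(2M3+M4)/6=-8/21
t_q=15/2 → seg 3, τ=1/2; S=-2+-8/21·τ+25/14·τ²+-25/84·τ³=-57/32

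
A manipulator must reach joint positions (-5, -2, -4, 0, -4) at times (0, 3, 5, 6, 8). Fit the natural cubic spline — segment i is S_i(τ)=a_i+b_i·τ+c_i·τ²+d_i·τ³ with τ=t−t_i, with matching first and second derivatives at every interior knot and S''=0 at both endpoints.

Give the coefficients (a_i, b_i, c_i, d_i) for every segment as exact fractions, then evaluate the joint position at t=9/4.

Δ: Δ0=1, Δ1=-1, Δ2=4, Δ3=-2
row 1: diag=10, rhs=-12; c'=1/5, d'=-6/5
row 2: denom=6−2·1/5=28/5; d'=(30−2·-6/5)/(28/5)=81/14
row 3: denom=6−1·5/28=163/28; d'=(-36−1·81/14)/(163/28)=-1170/163
back: M3=-1170/163
back: M2=81/14−5/28·-1170/163=1152/163
back: M1=-6/5−1/5·1152/163=-426/163
M: M0=0, M1=-426/163, M2=1152/163, M3=-1170/163, M4=0
seg 0: a=-5, c=M0/2=0, d=(M1−M0)/(6·3)=-71/489, b=Δ0−h0·(2M0+M1)/6=376/163
seg 1: a=-2, c=M1/2=-213/163, d=(M2−M1)/(6·2)=263/326, b=Δ1−h1·(2M1+M2)/6=-263/163
seg 2: a=-4, c=M2/2=576/163, d=(M3−M2)/(6·1)=-387/163, b=Δ2−h2·(2M2+M3)/6=463/163
seg 3: a=0, c=M3/2=-585/163, d=(M4−M3)/(6·2)=195/326, b=Δ3−h3·(2M3+M4)/6=454/163
t_q=9/4 → seg 0, τ=9/4; S=-5+376/163·τ+0·τ²+-71/489·τ³=-15269/10432

  seg 0: a=-5 b=376/163 c=0 d=-71/489
  seg 1: a=-2 b=-263/163 c=-213/163 d=263/326
  seg 2: a=-4 b=463/163 c=576/163 d=-387/163
  seg 3: a=0 b=454/163 c=-585/163 d=195/326
S(9/4) = -15269/10432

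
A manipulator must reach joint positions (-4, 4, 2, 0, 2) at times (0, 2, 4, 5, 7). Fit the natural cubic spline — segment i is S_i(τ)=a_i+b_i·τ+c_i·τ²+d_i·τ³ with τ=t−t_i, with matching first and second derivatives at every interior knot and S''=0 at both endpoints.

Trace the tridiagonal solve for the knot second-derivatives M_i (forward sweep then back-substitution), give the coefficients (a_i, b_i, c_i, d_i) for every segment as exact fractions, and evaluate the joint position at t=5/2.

Δ: Δ0=4, Δ1=-1, Δ2=-2, Δ3=1
row 1: diag=8, rhs=-30; c'=1/4, d'=-15/4
row 2: denom=6−2·1/4=11/2; d'=(-6−2·-15/4)/(11/2)=3/11
row 3: denom=6−1·2/11=64/11; d'=(18−1·3/11)/(64/11)=195/64
back: M3=195/64
back: M2=3/11−2/11·195/64=-9/32
back: M1=-15/4−1/4·-9/32=-471/128
M: M0=0, M1=-471/128, M2=-9/32, M3=195/64, M4=0
seg 0: a=-4, c=M0/2=0, d=(M1−M0)/(6·2)=-157/512, b=Δ0−h0·(2M0+M1)/6=669/128
seg 1: a=4, c=M1/2=-471/256, d=(M2−M1)/(6·2)=145/512, b=Δ1−h1·(2M1+M2)/6=99/64
seg 2: a=2, c=M2/2=-9/64, d=(M3−M2)/(6·1)=71/128, b=Δ2−h2·(2M2+M3)/6=-309/128
seg 3: a=0, c=M3/2=195/128, d=(M4−M3)/(6·2)=-65/256, b=Δ3−h3·(2M3+M4)/6=-33/32
t_q=5/2 → seg 1, τ=1/2; S=4+99/64·τ+-471/256·τ²+145/512·τ³=17813/4096

  seg 0: a=-4 b=669/128 c=0 d=-157/512
  seg 1: a=4 b=99/64 c=-471/256 d=145/512
  seg 2: a=2 b=-309/128 c=-9/64 d=71/128
  seg 3: a=0 b=-33/32 c=195/128 d=-65/256
S(5/2) = 17813/4096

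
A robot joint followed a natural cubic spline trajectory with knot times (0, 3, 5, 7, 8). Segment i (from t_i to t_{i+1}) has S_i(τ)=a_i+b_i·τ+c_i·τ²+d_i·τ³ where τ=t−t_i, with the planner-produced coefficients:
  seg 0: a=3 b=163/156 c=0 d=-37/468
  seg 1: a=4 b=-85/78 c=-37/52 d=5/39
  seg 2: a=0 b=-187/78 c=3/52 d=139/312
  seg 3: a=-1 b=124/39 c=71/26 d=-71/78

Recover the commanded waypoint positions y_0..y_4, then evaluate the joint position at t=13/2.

y_0=3 y_1=4 y_2=0 y_3=-1 y_4=4
S(13/2) = -1633/832

y_0 = S_0(0) = a_0 = 3
y_1 = S_1(0) = a_1 = 4
y_2 = S_2(0) = a_2 = 0
y_3 = S_3(0) = a_3 = -1
y_4 = S_3(1) = 4
t_q=13/2 is in segment 2 (τ=3/2); S_2(τ)=-1633/832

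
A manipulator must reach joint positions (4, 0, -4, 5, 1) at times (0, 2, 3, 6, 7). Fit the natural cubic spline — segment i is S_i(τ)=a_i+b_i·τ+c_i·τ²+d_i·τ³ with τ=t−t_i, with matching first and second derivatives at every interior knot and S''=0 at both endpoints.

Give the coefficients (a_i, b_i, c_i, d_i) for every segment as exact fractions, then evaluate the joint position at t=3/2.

  seg 0: a=4 b=-135/161 c=0 d=-187/644
  seg 1: a=0 b=-696/161 c=-561/322 d=95/46
  seg 2: a=-4 b=-519/322 c=717/161 d=-313/322
  seg 3: a=5 b=-183/161 c=-1383/322 d=461/322
S(3/2) = 1297/736

Δ: Δ0=-2, Δ1=-4, Δ2=3, Δ3=-4
row 1: diag=6, rhs=-12; c'=1/6, d'=-2
row 2: denom=8−1·1/6=47/6; d'=(42−1·-2)/(47/6)=264/47
row 3: denom=8−3·18/47=322/47; d'=(-42−3·264/47)/(322/47)=-1383/161
back: M3=-1383/161
back: M2=264/47−18/47·-1383/161=1434/161
back: M1=-2−1/6·1434/161=-561/161
M: M0=0, M1=-561/161, M2=1434/161, M3=-1383/161, M4=0
seg 0: a=4, c=M0/2=0, d=(M1−M0)/(6·2)=-187/644, b=Δ0−h0·(2M0+M1)/6=-135/161
seg 1: a=0, c=M1/2=-561/322, d=(M2−M1)/(6·1)=95/46, b=Δ1−h1·(2M1+M2)/6=-696/161
seg 2: a=-4, c=M2/2=717/161, d=(M3−M2)/(6·3)=-313/322, b=Δ2−h2·(2M2+M3)/6=-519/322
seg 3: a=5, c=M3/2=-1383/322, d=(M4−M3)/(6·1)=461/322, b=Δ3−h3·(2M3+M4)/6=-183/161
t_q=3/2 → seg 0, τ=3/2; S=4+-135/161·τ+0·τ²+-187/644·τ³=1297/736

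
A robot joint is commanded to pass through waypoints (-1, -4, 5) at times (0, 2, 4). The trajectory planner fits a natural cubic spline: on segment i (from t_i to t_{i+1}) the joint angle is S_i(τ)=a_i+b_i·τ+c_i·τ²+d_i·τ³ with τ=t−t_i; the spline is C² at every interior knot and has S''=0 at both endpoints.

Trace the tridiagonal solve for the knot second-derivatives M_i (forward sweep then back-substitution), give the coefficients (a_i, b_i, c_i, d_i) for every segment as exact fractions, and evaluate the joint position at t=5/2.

  seg 0: a=-1 b=-3 c=0 d=3/8
  seg 1: a=-4 b=3/2 c=9/4 d=-3/8
S(5/2) = -175/64

Δ: Δ0=-3/2, Δ1=9/2
row 1: diag=8, rhs=36; c'=1/4, d'=9/2
back: M1=9/2
M: M0=0, M1=9/2, M2=0
seg 0: a=-1, c=M0/2=0, d=(M1−M0)/(6·2)=3/8, b=Δ0−h0·(2M0+M1)/6=-3
seg 1: a=-4, c=M1/2=9/4, d=(M2−M1)/(6·2)=-3/8, b=Δ1−h1·(2M1+M2)/6=3/2
t_q=5/2 → seg 1, τ=1/2; S=-4+3/2·τ+9/4·τ²+-3/8·τ³=-175/64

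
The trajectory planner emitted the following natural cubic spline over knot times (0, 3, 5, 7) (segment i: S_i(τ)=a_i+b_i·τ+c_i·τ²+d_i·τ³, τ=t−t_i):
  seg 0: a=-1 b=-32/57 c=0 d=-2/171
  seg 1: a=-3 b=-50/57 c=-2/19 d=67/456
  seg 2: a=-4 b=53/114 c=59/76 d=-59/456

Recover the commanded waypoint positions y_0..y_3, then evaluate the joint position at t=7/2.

y_0 = S_0(0) = a_0 = -1
y_1 = S_1(0) = a_1 = -3
y_2 = S_2(0) = a_2 = -4
y_3 = S_2(2) = -1
t_q=7/2 is in segment 1 (τ=1/2); S_1(τ)=-4191/1216

y_0=-1 y_1=-3 y_2=-4 y_3=-1
S(7/2) = -4191/1216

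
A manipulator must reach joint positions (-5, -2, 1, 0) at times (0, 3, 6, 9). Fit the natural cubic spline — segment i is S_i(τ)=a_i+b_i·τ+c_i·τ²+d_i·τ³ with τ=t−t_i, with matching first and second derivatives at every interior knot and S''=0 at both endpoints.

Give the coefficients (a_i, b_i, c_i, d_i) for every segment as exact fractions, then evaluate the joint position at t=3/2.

  seg 0: a=-5 b=41/45 c=0 d=4/405
  seg 1: a=-2 b=53/45 c=4/45 d=-4/81
  seg 2: a=1 b=17/45 c=-16/45 d=16/405
S(3/2) = -18/5

Δ: Δ0=1, Δ1=1, Δ2=-1/3
row 1: diag=12, rhs=0; c'=1/4, d'=0
row 2: denom=12−3·1/4=45/4; d'=(-8−3·0)/(45/4)=-32/45
back: M2=-32/45
back: M1=0−1/4·-32/45=8/45
M: M0=0, M1=8/45, M2=-32/45, M3=0
seg 0: a=-5, c=M0/2=0, d=(M1−M0)/(6·3)=4/405, b=Δ0−h0·(2M0+M1)/6=41/45
seg 1: a=-2, c=M1/2=4/45, d=(M2−M1)/(6·3)=-4/81, b=Δ1−h1·(2M1+M2)/6=53/45
seg 2: a=1, c=M2/2=-16/45, d=(M3−M2)/(6·3)=16/405, b=Δ2−h2·(2M2+M3)/6=17/45
t_q=3/2 → seg 0, τ=3/2; S=-5+41/45·τ+0·τ²+4/405·τ³=-18/5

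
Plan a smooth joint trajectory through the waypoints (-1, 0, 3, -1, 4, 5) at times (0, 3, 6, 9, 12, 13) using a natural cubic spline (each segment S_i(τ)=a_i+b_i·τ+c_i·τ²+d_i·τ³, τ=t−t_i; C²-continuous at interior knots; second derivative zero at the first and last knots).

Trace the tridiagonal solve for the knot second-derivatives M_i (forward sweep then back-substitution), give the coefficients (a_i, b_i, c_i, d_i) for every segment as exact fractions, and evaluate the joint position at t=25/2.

Δ: Δ0=1/3, Δ1=1, Δ2=-4/3, Δ3=5/3, Δ4=1
row 1: diag=12, rhs=4; c'=1/4, d'=1/3
row 2: denom=12−3·1/4=45/4; d'=(-14−3·1/3)/(45/4)=-4/3
row 3: denom=12−3·4/15=56/5; d'=(18−3·-4/3)/(56/5)=55/28
row 4: denom=8−3·15/56=403/56; d'=(-4−3·55/28)/(403/56)=-554/403
back: M4=-554/403
back: M3=55/28−15/56·-554/403=940/403
back: M2=-4/3−4/15·940/403=-788/403
back: M1=1/3−1/4·-788/403=994/1209
M: M0=0, M1=994/1209, M2=-788/403, M3=940/403, M4=-554/403, M5=0
seg 0: a=-1, c=M0/2=0, d=(M1−M0)/(6·3)=497/10881, b=Δ0−h0·(2M0+M1)/6=-94/1209
seg 1: a=0, c=M1/2=497/1209, d=(M2−M1)/(6·3)=-1679/10881, b=Δ1−h1·(2M1+M2)/6=1397/1209
seg 2: a=3, c=M2/2=-394/403, d=(M3−M2)/(6·3)=96/403, b=Δ2−h2·(2M2+M3)/6=-658/1209
seg 3: a=-1, c=M3/2=470/403, d=(M4−M3)/(6·3)=-83/403, b=Δ3−h3·(2M3+M4)/6=2/93
seg 4: a=4, c=M4/2=-277/403, d=(M5−M4)/(6·1)=277/1209, b=Δ4−h4·(2M4+M5)/6=1763/1209
t_q=25/2 → seg 4, τ=1/2; S=4+1763/1209·τ+-277/403·τ²+277/1209·τ³=14785/3224

  seg 0: a=-1 b=-94/1209 c=0 d=497/10881
  seg 1: a=0 b=1397/1209 c=497/1209 d=-1679/10881
  seg 2: a=3 b=-658/1209 c=-394/403 d=96/403
  seg 3: a=-1 b=2/93 c=470/403 d=-83/403
  seg 4: a=4 b=1763/1209 c=-277/403 d=277/1209
S(25/2) = 14785/3224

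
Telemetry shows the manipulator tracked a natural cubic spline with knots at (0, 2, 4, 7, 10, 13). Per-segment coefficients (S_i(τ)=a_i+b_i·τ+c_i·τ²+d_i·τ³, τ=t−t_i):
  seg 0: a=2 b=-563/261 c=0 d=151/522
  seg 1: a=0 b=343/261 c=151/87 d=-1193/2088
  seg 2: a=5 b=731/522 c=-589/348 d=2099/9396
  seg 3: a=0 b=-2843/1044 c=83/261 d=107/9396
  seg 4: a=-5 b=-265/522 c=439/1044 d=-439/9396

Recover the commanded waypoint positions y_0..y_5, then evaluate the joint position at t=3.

y_0 = S_0(0) = a_0 = 2
y_1 = S_1(0) = a_1 = 0
y_2 = S_2(0) = a_2 = 5
y_3 = S_3(0) = a_3 = 0
y_4 = S_4(0) = a_4 = -5
y_5 = S_4(3) = -4
t_q=3 is in segment 1 (τ=1); S_1(τ)=575/232

y_0=2 y_1=0 y_2=5 y_3=0 y_4=-5 y_5=-4
S(3) = 575/232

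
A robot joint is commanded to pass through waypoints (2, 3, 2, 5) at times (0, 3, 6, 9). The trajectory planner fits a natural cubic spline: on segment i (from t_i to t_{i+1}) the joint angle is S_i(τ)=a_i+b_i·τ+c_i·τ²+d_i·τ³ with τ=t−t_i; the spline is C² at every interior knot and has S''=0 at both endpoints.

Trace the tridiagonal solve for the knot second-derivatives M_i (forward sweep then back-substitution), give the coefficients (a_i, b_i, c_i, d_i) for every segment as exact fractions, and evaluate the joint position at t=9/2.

  seg 0: a=2 b=3/5 c=0 d=-4/135
  seg 1: a=3 b=-1/5 c=-4/15 d=2/27
  seg 2: a=2 b=1/5 c=2/5 d=-2/45
S(9/2) = 47/20

Δ: Δ0=1/3, Δ1=-1/3, Δ2=1
row 1: diag=12, rhs=-4; c'=1/4, d'=-1/3
row 2: denom=12−3·1/4=45/4; d'=(8−3·-1/3)/(45/4)=4/5
back: M2=4/5
back: M1=-1/3−1/4·4/5=-8/15
M: M0=0, M1=-8/15, M2=4/5, M3=0
seg 0: a=2, c=M0/2=0, d=(M1−M0)/(6·3)=-4/135, b=Δ0−h0·(2M0+M1)/6=3/5
seg 1: a=3, c=M1/2=-4/15, d=(M2−M1)/(6·3)=2/27, b=Δ1−h1·(2M1+M2)/6=-1/5
seg 2: a=2, c=M2/2=2/5, d=(M3−M2)/(6·3)=-2/45, b=Δ2−h2·(2M2+M3)/6=1/5
t_q=9/2 → seg 1, τ=3/2; S=3+-1/5·τ+-4/15·τ²+2/27·τ³=47/20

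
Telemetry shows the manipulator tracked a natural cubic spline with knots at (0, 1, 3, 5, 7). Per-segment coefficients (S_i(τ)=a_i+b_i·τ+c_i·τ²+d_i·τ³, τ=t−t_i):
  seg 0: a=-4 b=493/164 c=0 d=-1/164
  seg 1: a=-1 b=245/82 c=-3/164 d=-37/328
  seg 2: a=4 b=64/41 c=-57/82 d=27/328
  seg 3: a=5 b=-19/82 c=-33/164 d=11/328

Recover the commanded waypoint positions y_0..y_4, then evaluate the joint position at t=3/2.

y_0 = S_0(0) = a_0 = -4
y_1 = S_1(0) = a_1 = -1
y_2 = S_2(0) = a_2 = 4
y_3 = S_3(0) = a_3 = 5
y_4 = S_3(2) = 4
t_q=3/2 is in segment 1 (τ=1/2); S_1(τ)=1247/2624

y_0=-4 y_1=-1 y_2=4 y_3=5 y_4=4
S(3/2) = 1247/2624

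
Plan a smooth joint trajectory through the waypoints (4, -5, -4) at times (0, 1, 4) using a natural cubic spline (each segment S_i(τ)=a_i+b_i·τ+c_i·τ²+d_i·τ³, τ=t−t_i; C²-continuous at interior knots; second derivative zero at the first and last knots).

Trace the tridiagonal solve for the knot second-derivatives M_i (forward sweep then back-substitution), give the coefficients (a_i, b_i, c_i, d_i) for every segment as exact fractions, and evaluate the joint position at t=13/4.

  seg 0: a=4 b=-61/6 c=0 d=7/6
  seg 1: a=-5 b=-20/3 c=7/2 d=-7/18
S(13/4) = -859/128

Δ: Δ0=-9, Δ1=1/3
row 1: diag=8, rhs=56; c'=3/8, d'=7
back: M1=7
M: M0=0, M1=7, M2=0
seg 0: a=4, c=M0/2=0, d=(M1−M0)/(6·1)=7/6, b=Δ0−h0·(2M0+M1)/6=-61/6
seg 1: a=-5, c=M1/2=7/2, d=(M2−M1)/(6·3)=-7/18, b=Δ1−h1·(2M1+M2)/6=-20/3
t_q=13/4 → seg 1, τ=9/4; S=-5+-20/3·τ+7/2·τ²+-7/18·τ³=-859/128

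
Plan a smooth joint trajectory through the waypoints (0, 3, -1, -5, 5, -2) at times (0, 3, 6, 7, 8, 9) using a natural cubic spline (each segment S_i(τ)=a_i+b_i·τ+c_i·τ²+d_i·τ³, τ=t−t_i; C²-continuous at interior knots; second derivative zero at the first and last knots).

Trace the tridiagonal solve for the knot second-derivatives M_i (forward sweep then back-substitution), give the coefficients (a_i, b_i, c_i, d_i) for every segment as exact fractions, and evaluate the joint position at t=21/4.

Δ: Δ0=1, Δ1=-4/3, Δ2=-4, Δ3=10, Δ4=-7
row 1: diag=12, rhs=-14; c'=1/4, d'=-7/6
row 2: denom=8−3·1/4=29/4; d'=(-16−3·-7/6)/(29/4)=-50/29
row 3: denom=4−1·4/29=112/29; d'=(84−1·-50/29)/(112/29)=1243/56
row 4: denom=4−1·29/112=419/112; d'=(-102−1·1243/56)/(419/112)=-13910/419
back: M4=-13910/419
back: M3=1243/56−29/112·-13910/419=12902/419
back: M2=-50/29−4/29·12902/419=-2502/419
back: M1=-7/6−1/4·-2502/419=410/1257
M: M0=0, M1=410/1257, M2=-2502/419, M3=12902/419, M4=-13910/419, M5=0
seg 0: a=0, c=M0/2=0, d=(M1−M0)/(6·3)=205/11313, b=Δ0−h0·(2M0+M1)/6=1052/1257
seg 1: a=3, c=M1/2=205/1257, d=(M2−M1)/(6·3)=-3958/11313, b=Δ1−h1·(2M1+M2)/6=1667/1257
seg 2: a=-1, c=M2/2=-1251/419, d=(M3−M2)/(6·1)=7702/1257, b=Δ2−h2·(2M2+M3)/6=-8977/1257
seg 3: a=-5, c=M3/2=6451/419, d=(M4−M3)/(6·1)=-13406/1257, b=Δ3−h3·(2M3+M4)/6=6623/1257
seg 4: a=5, c=M4/2=-6955/419, d=(M5−M4)/(6·1)=6955/1257, b=Δ4−h4·(2M4+M5)/6=5111/1257
t_q=21/4 → seg 1, τ=9/4; S=3+1667/1257·τ+205/1257·τ²+-3958/11313·τ³=37869/13408

  seg 0: a=0 b=1052/1257 c=0 d=205/11313
  seg 1: a=3 b=1667/1257 c=205/1257 d=-3958/11313
  seg 2: a=-1 b=-8977/1257 c=-1251/419 d=7702/1257
  seg 3: a=-5 b=6623/1257 c=6451/419 d=-13406/1257
  seg 4: a=5 b=5111/1257 c=-6955/419 d=6955/1257
S(21/4) = 37869/13408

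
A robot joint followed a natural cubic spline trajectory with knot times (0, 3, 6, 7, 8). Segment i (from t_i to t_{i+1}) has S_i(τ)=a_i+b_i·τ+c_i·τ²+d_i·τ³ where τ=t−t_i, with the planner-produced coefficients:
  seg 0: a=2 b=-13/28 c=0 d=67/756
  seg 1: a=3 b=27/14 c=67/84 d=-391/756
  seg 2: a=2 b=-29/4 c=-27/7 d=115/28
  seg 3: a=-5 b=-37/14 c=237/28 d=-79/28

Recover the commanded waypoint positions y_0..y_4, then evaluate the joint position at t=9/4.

y_0=2 y_1=3 y_2=2 y_3=-5 y_4=-2
S(9/4) = 503/256

y_0 = S_0(0) = a_0 = 2
y_1 = S_1(0) = a_1 = 3
y_2 = S_2(0) = a_2 = 2
y_3 = S_3(0) = a_3 = -5
y_4 = S_3(1) = -2
t_q=9/4 is in segment 0 (τ=9/4); S_0(τ)=503/256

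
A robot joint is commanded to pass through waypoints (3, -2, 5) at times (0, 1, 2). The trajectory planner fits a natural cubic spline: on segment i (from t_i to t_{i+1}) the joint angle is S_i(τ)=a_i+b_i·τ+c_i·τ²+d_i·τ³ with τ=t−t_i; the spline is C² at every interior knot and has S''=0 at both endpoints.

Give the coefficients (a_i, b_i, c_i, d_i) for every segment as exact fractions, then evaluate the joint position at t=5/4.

Δ: Δ0=-5, Δ1=7
row 1: diag=4, rhs=72; c'=1/4, d'=18
back: M1=18
M: M0=0, M1=18, M2=0
seg 0: a=3, c=M0/2=0, d=(M1−M0)/(6·1)=3, b=Δ0−h0·(2M0+M1)/6=-8
seg 1: a=-2, c=M1/2=9, d=(M2−M1)/(6·1)=-3, b=Δ1−h1·(2M1+M2)/6=1
t_q=5/4 → seg 1, τ=1/4; S=-2+1·τ+9·τ²+-3·τ³=-79/64

  seg 0: a=3 b=-8 c=0 d=3
  seg 1: a=-2 b=1 c=9 d=-3
S(5/4) = -79/64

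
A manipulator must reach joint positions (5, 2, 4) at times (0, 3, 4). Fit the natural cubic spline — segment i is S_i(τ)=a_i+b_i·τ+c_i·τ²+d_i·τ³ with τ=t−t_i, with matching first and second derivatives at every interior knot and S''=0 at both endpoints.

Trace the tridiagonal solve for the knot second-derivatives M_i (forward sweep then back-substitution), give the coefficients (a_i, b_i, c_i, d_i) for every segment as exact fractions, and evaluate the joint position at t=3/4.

  seg 0: a=5 b=-17/8 c=0 d=1/8
  seg 1: a=2 b=5/4 c=9/8 d=-3/8
S(3/4) = 1771/512

Δ: Δ0=-1, Δ1=2
row 1: diag=8, rhs=18; c'=1/8, d'=9/4
back: M1=9/4
M: M0=0, M1=9/4, M2=0
seg 0: a=5, c=M0/2=0, d=(M1−M0)/(6·3)=1/8, b=Δ0−h0·(2M0+M1)/6=-17/8
seg 1: a=2, c=M1/2=9/8, d=(M2−M1)/(6·1)=-3/8, b=Δ1−h1·(2M1+M2)/6=5/4
t_q=3/4 → seg 0, τ=3/4; S=5+-17/8·τ+0·τ²+1/8·τ³=1771/512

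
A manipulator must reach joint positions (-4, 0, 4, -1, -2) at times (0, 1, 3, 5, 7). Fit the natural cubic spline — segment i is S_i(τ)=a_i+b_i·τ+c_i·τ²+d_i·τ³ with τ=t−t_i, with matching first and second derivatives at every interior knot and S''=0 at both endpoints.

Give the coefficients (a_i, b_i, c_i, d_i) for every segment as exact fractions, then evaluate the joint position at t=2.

  seg 0: a=-4 b=169/41 c=0 d=-5/41
  seg 1: a=0 b=154/41 c=-15/41 d=-21/82
  seg 2: a=4 b=-32/41 c=-78/41 d=171/328
  seg 3: a=-1 b=-175/82 c=201/164 d=-67/328
S(2) = 257/82

Δ: Δ0=4, Δ1=2, Δ2=-5/2, Δ3=-1/2
row 1: diag=6, rhs=-12; c'=1/3, d'=-2
row 2: denom=8−2·1/3=22/3; d'=(-27−2·-2)/(22/3)=-69/22
row 3: denom=8−2·3/11=82/11; d'=(12−2·-69/22)/(82/11)=201/82
back: M3=201/82
back: M2=-69/22−3/11·201/82=-156/41
back: M1=-2−1/3·-156/41=-30/41
M: M0=0, M1=-30/41, M2=-156/41, M3=201/82, M4=0
seg 0: a=-4, c=M0/2=0, d=(M1−M0)/(6·1)=-5/41, b=Δ0−h0·(2M0+M1)/6=169/41
seg 1: a=0, c=M1/2=-15/41, d=(M2−M1)/(6·2)=-21/82, b=Δ1−h1·(2M1+M2)/6=154/41
seg 2: a=4, c=M2/2=-78/41, d=(M3−M2)/(6·2)=171/328, b=Δ2−h2·(2M2+M3)/6=-32/41
seg 3: a=-1, c=M3/2=201/164, d=(M4−M3)/(6·2)=-67/328, b=Δ3−h3·(2M3+M4)/6=-175/82
t_q=2 → seg 1, τ=1; S=0+154/41·τ+-15/41·τ²+-21/82·τ³=257/82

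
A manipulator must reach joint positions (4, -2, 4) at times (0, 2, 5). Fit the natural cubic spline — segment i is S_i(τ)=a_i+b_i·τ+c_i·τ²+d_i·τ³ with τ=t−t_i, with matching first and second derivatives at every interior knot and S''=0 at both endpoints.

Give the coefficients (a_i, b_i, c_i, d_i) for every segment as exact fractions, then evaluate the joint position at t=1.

Δ: Δ0=-3, Δ1=2
row 1: diag=10, rhs=30; c'=3/10, d'=3
back: M1=3
M: M0=0, M1=3, M2=0
seg 0: a=4, c=M0/2=0, d=(M1−M0)/(6·2)=1/4, b=Δ0−h0·(2M0+M1)/6=-4
seg 1: a=-2, c=M1/2=3/2, d=(M2−M1)/(6·3)=-1/6, b=Δ1−h1·(2M1+M2)/6=-1
t_q=1 → seg 0, τ=1; S=4+-4·τ+0·τ²+1/4·τ³=1/4

  seg 0: a=4 b=-4 c=0 d=1/4
  seg 1: a=-2 b=-1 c=3/2 d=-1/6
S(1) = 1/4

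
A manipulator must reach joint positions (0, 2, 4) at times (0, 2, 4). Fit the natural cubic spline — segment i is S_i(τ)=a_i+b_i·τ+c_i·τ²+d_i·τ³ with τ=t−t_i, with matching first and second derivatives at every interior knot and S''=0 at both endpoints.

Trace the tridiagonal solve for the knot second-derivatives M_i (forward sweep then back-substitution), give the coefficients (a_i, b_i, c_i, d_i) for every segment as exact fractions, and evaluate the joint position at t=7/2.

Δ: Δ0=1, Δ1=1
row 1: diag=8, rhs=0; c'=1/4, d'=0
back: M1=0
M: M0=0, M1=0, M2=0
seg 0: a=0, c=M0/2=0, d=(M1−M0)/(6·2)=0, b=Δ0−h0·(2M0+M1)/6=1
seg 1: a=2, c=M1/2=0, d=(M2−M1)/(6·2)=0, b=Δ1−h1·(2M1+M2)/6=1
t_q=7/2 → seg 1, τ=3/2; S=2+1·τ+0·τ²+0·τ³=7/2

  seg 0: a=0 b=1 c=0 d=0
  seg 1: a=2 b=1 c=0 d=0
S(7/2) = 7/2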